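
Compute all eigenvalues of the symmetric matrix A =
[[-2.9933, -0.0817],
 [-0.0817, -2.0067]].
sigma(A) ≈ {-3, -2}

A is real symmetric, so its spectrum consists of real eigenvalues. Expanding the characteristic polynomial of the displayed matrix gives
  det(λ I - A) = p(λ) = λ^2 + (5)λ + (6).
Solving p(λ) = 0 yields eigenvalues ≈ -3, -2. (A is shown rounded to 4 decimals, so these recover the underlying integer eigenvalues to within that precision.)
Verification: the trace of A = -5 equals the sum of eigenvalues -5, and det(A) ≈ 6.0000 matches the eigenvalue product 6.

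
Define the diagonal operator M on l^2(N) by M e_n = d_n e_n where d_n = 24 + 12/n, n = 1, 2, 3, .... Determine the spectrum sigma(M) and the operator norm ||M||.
sigma(M) = {24 + 12/n : n ≥ 1} ∪ {24}; ||M|| = 36

A bounded diagonal operator on l^2 with diagonal entries d_n has spectrum equal to the closure of {d_n : n ≥ 1}: every d_n is an eigenvalue (with eigenvector e_n), so {d_n} ⊂ sigma(M); the spectrum is closed, so its closure is too; and for lambda not in the closure, (M - lambda I) has bounded inverse (the diagonal entries 1/(d_n - lambda) are bounded). For our sequence d_n = 24 + 12/n, n = 1, 2, 3, ...:
  - {d_n} = {24 + 12/n : n ≥ 1}; the only limit point is 24
  - closure = {24 + 12/n : n ≥ 1} ∪ {24}
For the norm: a diagonal operator has ||M|| = sup_n |d_n|. Here d_n = 24 + 12/n is positive and decreasing, so sup_n |d_n| = d_1 = 24 + 12 = 36. So ||M|| = 36.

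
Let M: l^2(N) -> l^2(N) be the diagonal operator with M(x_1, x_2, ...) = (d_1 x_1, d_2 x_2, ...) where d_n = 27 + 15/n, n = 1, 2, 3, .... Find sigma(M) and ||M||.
sigma(M) = {27 + 15/n : n ≥ 1} ∪ {27}; ||M|| = 42

A bounded diagonal operator on l^2 with diagonal entries d_n has spectrum equal to the closure of {d_n : n ≥ 1}: every d_n is an eigenvalue (with eigenvector e_n), so {d_n} ⊂ sigma(M); the spectrum is closed, so its closure is too; and for lambda not in the closure, (M - lambda I) has bounded inverse (the diagonal entries 1/(d_n - lambda) are bounded). For our sequence d_n = 27 + 15/n, n = 1, 2, 3, ...:
  - {d_n} = {27 + 15/n : n ≥ 1}; the only limit point is 27
  - closure = {27 + 15/n : n ≥ 1} ∪ {27}
For the norm: a diagonal operator has ||M|| = sup_n |d_n|. Here d_n = 27 + 15/n is positive and decreasing, so sup_n |d_n| = d_1 = 27 + 15 = 42. So ||M|| = 42.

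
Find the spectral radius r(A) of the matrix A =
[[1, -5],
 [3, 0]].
r(A) = sqrt(15) ≈ 3.873

The eigenvalues of A are the roots of its characteristic polynomial. With M = A (coefficients from the trace and determinant):
  p(λ) = det(λ I - M) = λ^2 - λ + 15.
For λ^2 - λ + 15 the discriminant is -59. It is negative, so the roots are the complex-conjugate pair λ = 1/2 ± (sqrt(59)/2) i ≈ 0.5 ± 3.8406i. For a conjugate pair the product of the roots equals the constant term, so |λ|^2 = 15 and |λ| = sqrt(15) ≈ 3.873.
Thus the eigenvalues (to 4 decimals) are 0.5 ± 3.8406i (modulus 3.873). The spectral radius is the largest modulus: r(A) = sqrt(15) ≈ 3.873. (Cross-check: r(A) ≤ ||A||_2 ≈ 5.1492; equality holds whenever A is normal, though it can also hold for some non-normal A.)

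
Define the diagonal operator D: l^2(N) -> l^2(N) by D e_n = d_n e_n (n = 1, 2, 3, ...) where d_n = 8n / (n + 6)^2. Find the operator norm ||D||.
||D|| = 1/3 (attained at n = 6)

For D diagonal, ||D|| = sup_n |d_n|. Treat f(x) = 8x / (x + 6)^2 for real x > 0. By the quotient rule, f'(x) = 8(6 - x)/(x + 6)^3, which is positive for x < 6 and negative for x > 6. So f has a unique maximum at x = 6, and since 6 is a positive integer, the supremum over n ≥ 1 is attained at n = 6: d_6 = 8·6/(6 + 6)^2 = 8·6/144 = 1/3. Hence ||D|| = 1/3.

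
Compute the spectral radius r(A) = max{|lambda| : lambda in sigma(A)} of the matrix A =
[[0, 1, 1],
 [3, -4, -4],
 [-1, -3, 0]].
r(A) = (5 + sqrt(61))/2 ≈ 6.4051

The eigenvalues of A are the roots of its characteristic polynomial. With M = A (coefficients from the trace, the sum of principal 2x2 minors, and det A):
  p(λ) = det(λ I - M) = λ^3 + 4λ^2 - 14λ + 9.
By the rational root theorem any rational root is an integer divisor of 9. Testing λ = 1: p(1) = 1 + 4 - 14 + 9 = 0, so λ = 1 is a root. Dividing out (λ - 1) leaves p(λ) = (λ - 1)(λ^2 + 5λ - 9). For λ^2 + 5λ - 9 the discriminant is 61. It is nonnegative but not a perfect square, so the roots are real and irrational: λ = (-5 ± sqrt(61))/2 ≈ 1.4051, -6.4051.
Thus the eigenvalues (to 4 decimals) are 1.4051 (modulus 1.4051); -6.4051 (modulus 6.4051); 1 (modulus 1). The spectral radius is the largest modulus: r(A) = (5 + sqrt(61))/2 ≈ 6.4051. (Cross-check: r(A) ≤ ||A||_2 ≈ 6.7158; equality holds whenever A is normal, though it can also hold for some non-normal A.)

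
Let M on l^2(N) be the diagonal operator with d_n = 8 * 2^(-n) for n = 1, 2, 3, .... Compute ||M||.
||M|| = 4 (attained at n = 1)

For M diagonal, ||M|| = sup_n |d_n|. The sequence d_n = 8 * 2^(-n) is positive and strictly decreasing (ratio 2^(-1) < 1), so the supremum is d_1 = 8/2 = 4. Hence ||M|| = 4.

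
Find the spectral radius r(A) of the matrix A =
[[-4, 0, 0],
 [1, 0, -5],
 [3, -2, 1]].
r(A) = 4

The eigenvalues of A are the roots of its characteristic polynomial. With M = A (coefficients from the trace, the sum of principal 2x2 minors, and det A):
  p(λ) = det(λ I - M) = λ^3 + 3λ^2 - 14λ - 40.
By the rational root theorem any rational root is an integer divisor of 40. Testing λ = -4: p(-4) = -64 + 48 + 56 - 40 = 0, so λ = -4 is a root. Dividing out (λ + 4) leaves p(λ) = (λ + 4)(λ^2 - λ - 10). For λ^2 - λ - 10 the discriminant is 41. It is nonnegative but not a perfect square, so the roots are real and irrational: λ = (1 ± sqrt(41))/2 ≈ 3.7016, -2.7016.
Thus the eigenvalues (to 4 decimals) are 3.7016 (modulus 3.7016); -2.7016 (modulus 2.7016); -4 (modulus 4). The spectral radius is the largest modulus: r(A) = 4. (Cross-check: r(A) ≤ ||A||_2 ≈ 5.335; equality holds whenever A is normal, though it can also hold for some non-normal A.)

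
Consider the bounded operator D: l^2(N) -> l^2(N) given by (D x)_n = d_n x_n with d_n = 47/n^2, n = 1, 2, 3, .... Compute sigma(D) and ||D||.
sigma(D) = {47/n^2 : n ≥ 1} ∪ {0}; ||D|| = 47

A bounded diagonal operator on l^2 with diagonal entries d_n has spectrum equal to the closure of {d_n : n ≥ 1}: every d_n is an eigenvalue (with eigenvector e_n), so {d_n} ⊂ sigma(D); the spectrum is closed, so its closure is too; and for lambda not in the closure, (D - lambda I) has bounded inverse (the diagonal entries 1/(d_n - lambda) are bounded). For our sequence d_n = 47/n^2, n = 1, 2, 3, ...:
  - {d_n} = {47/n^2 : n ≥ 1}; the only limit point is 0
  - closure = {47/n^2 : n ≥ 1} ∪ {0}
For the norm: a diagonal operator has ||D|| = sup_n |d_n|. Here d_n = 47/n^2 is positive and decreasing, so sup_n |d_n| = d_1 = 47. So ||D|| = 47.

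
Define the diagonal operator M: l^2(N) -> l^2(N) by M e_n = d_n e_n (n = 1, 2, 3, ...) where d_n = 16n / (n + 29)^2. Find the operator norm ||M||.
||M|| = 4/29 (attained at n = 29)

For M diagonal, ||M|| = sup_n |d_n|. Treat f(x) = 16x / (x + 29)^2 for real x > 0. By the quotient rule, f'(x) = 16(29 - x)/(x + 29)^3, which is positive for x < 29 and negative for x > 29. So f has a unique maximum at x = 29, and since 29 is a positive integer, the supremum over n ≥ 1 is attained at n = 29: d_29 = 16·29/(29 + 29)^2 = 16·29/3364 = 4/29. Hence ||M|| = 4/29.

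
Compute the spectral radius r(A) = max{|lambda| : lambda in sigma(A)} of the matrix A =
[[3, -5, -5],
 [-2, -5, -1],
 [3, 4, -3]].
r(A) ≈ 4.7981

The eigenvalues of A are the roots of its characteristic polynomial. With M = A (coefficients from the trace, the sum of principal 2x2 minors, and det A):
  p(λ) = det(λ I - M) = λ^3 + 5λ^2 - 67.
No integer candidate from the rational root theorem (±divisors of 67) is a root, so the roots are irrational. The cubic discriminant is Δ = -87703 < 0, so there is one real root and a complex-conjugate pair. p(2) = -39 and p(3) = 5 have opposite signs, so a root lies in (2, 3); Newton's method refines it to λ ≈ 2.9103. Dividing out (λ - (2.9103)) leaves approximately λ^2 + 7.9103λ + 23.0215. For λ^2 + 7.9103λ + 23.0215 the discriminant is -29.513. It is negative, so the remaining roots are the complex-conjugate pair λ ≈ -3.9552 ± 2.7163i. Their product equals the constant term, so |λ|^2 ≈ 23.0215 and |λ| ≈ 4.7981.
Thus the eigenvalues (to 4 decimals) are 2.9103 (modulus 2.9103); -3.9552 ± 2.7163i (modulus 4.7981). The spectral radius is the largest modulus: r(A) ≈ 4.7981. (Cross-check: r(A) ≤ ||A||_2 ≈ 8.6281; equality holds whenever A is normal, though it can also hold for some non-normal A.)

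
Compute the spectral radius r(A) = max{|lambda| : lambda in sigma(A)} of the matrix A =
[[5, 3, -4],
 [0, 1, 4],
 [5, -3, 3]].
r(A) ≈ 5.895

The eigenvalues of A are the roots of its characteristic polynomial. With M = A (coefficients from the trace, the sum of principal 2x2 minors, and det A):
  p(λ) = det(λ I - M) = λ^3 - 9λ^2 + 55λ - 155.
No integer candidate from the rational root theorem (±divisors of 155) is a root, so the roots are irrational. The cubic discriminant is Δ = -140080 < 0, so there is one real root and a complex-conjugate pair. p(4) = -15 and p(5) = 20 have opposite signs, so a root lies in (4, 5); Newton's method refines it to λ ≈ 4.4602. Dividing out (λ - (4.4602)) leaves approximately λ^2 - 4.5398λ + 34.7516. For λ^2 - 4.5398λ + 34.7516 the discriminant is -118.3968. It is negative, so the remaining roots are the complex-conjugate pair λ ≈ 2.2699 ± 5.4405i. Their product equals the constant term, so |λ|^2 ≈ 34.7516 and |λ| ≈ 5.895.
Thus the eigenvalues (to 4 decimals) are 4.4602 (modulus 4.4602); 2.2699 ± 5.4405i (modulus 5.895). The spectral radius is the largest modulus: r(A) ≈ 5.895. (Cross-check: r(A) ≤ ||A||_2 ≈ 7.3879; equality holds whenever A is normal, though it can also hold for some non-normal A.)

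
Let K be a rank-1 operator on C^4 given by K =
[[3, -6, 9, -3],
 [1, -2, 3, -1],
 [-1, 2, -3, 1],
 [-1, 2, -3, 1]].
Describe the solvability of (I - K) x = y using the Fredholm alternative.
(I - K) is invertible (det(I - K) = 2 ≠ 0), so for every y in C^4 the equation (I - K) x = y has a unique solution.

K has rank 1, so it is an outer product K = u v^T: every row of K is a multiple of one row vector. Reading off the entries, u = (-3, -1, 1, 1) and v = (-1, 2, -3, 1) (row i of K equals u_i·v^T). A rank-one matrix u v^T satisfies K u = u (v·u) and kills the (3)-dimensional subspace v^⊥, so its characteristic polynomial is lambda^3 (lambda - v·u) with v·u = tr K = -1. Hence the eigenvalues of I - K are 1 (multiplicity 3) and 1 - (-1) = 2, so det(I - K) = 2. (Direct check: I - K =
[[-2, 6, -9, 3],
 [-1, 3, -3, 1],
 [1, -2, 4, -1],
 [1, -2, 3, 0]]
has determinant 2.) The finite-dimensional Fredholm alternative says: either (I - K) is invertible, or ker(I - K) ≠ {0} and then range(I - K) = ker((I - K)^*)^⊥, with dim ker(I - K) = dim ker((I - K)^*). Since det(I - K) ≠ 0, 1 is not an eigenvalue of K and ker(I - K) = {0}, so we are in the first case: for every y there is a unique x = (I - K)^(-1) y. Explicitly, by the Sherman–Morrison formula, (I - u v^T)^(-1) = I + u v^T/(1 - v·u), i.e. (I - K)^(-1) = I + K/(2).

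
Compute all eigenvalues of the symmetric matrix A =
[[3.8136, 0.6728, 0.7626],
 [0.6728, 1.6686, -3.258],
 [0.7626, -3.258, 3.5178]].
sigma(A) ≈ {-1, 4, 6}

A is real symmetric, so its spectrum consists of real eigenvalues. Expanding the characteristic polynomial of the displayed matrix gives
  det(λ I - A) = p(λ) = λ^3 + (-9)λ^2 + (14)λ + (24).
Solving p(λ) = 0 yields eigenvalues ≈ -1, 4, 6. (A is shown rounded to 4 decimals, so these recover the underlying integer eigenvalues to within that precision.)
Verification: the trace of A = 9 equals the sum of eigenvalues 9, and det(A) ≈ -24.0006 matches the eigenvalue product -24.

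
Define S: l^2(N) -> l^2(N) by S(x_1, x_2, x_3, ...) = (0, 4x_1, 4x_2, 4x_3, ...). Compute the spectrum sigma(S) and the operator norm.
sigma(S) = closed disk {z in C : |z| ≤ 4}; ||S|| = 4

Note S = 4·U where U is the unit right shift (U x)_k = x_{k-1} (with x_0 := 0); so ||S|| = 4||U|| and sigma(S) = 4·sigma(U). ||S x||^2 = sum_{k≥1} |4x_k|^2 = 16||x||^2, so ||S|| = 4 and sigma(S) ⊂ {|z| ≤ 4}. For any |lambda| < 4, the equation (S - lambda I) x = 0 forces x_1 = 0, then 4x_k = lambda x_{k+1} ⇒ x = 0, so S has no eigenvalues. But (S - lambda I) is not surjective for |lambda| < 4: solving (S - lambda I) x = e_1 would require x_n proportional to (lambda/4)^(-n), which is not in l^2. So every |lambda| < 4 lies in the residual spectrum. The boundary |lambda| = 4 is in the approximate point spectrum (the spectrum is closed). Hence sigma(S) is the closed disk of radius 4.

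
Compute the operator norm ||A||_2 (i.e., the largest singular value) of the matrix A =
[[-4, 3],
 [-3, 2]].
||A||_2 = sqrt((38 + sqrt(1440))/2) ≈ 6.1623 (= sqrt(largest eigenvalue of A^T A))

||A||_2 = sigma_max(A) = sqrt(lambda_max(A^T A)). Form the symmetric matrix M = A^T A =
[[25, -18],
 [-18, 13]].
Its characteristic polynomial (trace, determinant of M give the coefficients) is
  p(λ) = det(λ I - M) = λ^2 - 38λ + 1.
For λ^2 - 38λ + 1 the discriminant is 1440. It is nonnegative but not a perfect square, so the roots are real and irrational: λ = (38 ± sqrt(1440))/2 ≈ 37.9737, 0.0263.
So the eigenvalues of A^T A are ≈ 0.0263, 37.9737 (all ≥ 0, as they must be for A^T A). The largest is λ_max = (38 + sqrt(1440))/2 ≈ 37.9737, hence ||A||_2 = sqrt(λ_max) = sqrt((38 + sqrt(1440))/2) ≈ 6.1623.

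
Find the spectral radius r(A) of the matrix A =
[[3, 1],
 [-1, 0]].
r(A) = (3 + sqrt(5))/2 ≈ 2.618

The eigenvalues of A are the roots of its characteristic polynomial. With M = A (coefficients from the trace and determinant):
  p(λ) = det(λ I - M) = λ^2 - 3λ + 1.
For λ^2 - 3λ + 1 the discriminant is 5. It is nonnegative but not a perfect square, so the roots are real and irrational: λ = (3 ± sqrt(5))/2 ≈ 2.618, 0.382.
Thus the eigenvalues (to 4 decimals) are 2.618 (modulus 2.618); 0.382 (modulus 0.382). The spectral radius is the largest modulus: r(A) = (3 + sqrt(5))/2 ≈ 2.618. (Cross-check: r(A) ≤ ||A||_2 ≈ 3.3028; equality holds whenever A is normal, though it can also hold for some non-normal A.)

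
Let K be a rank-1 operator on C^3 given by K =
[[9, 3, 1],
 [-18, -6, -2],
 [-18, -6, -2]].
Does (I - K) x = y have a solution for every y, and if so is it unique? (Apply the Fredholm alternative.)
(I - K) is singular (det(I - K) = 0, i.e. 1 ∈ sigma(K)). (I - K) x = y is solvable iff y ⊥ ker((I - K)^*) = span{(9, 3, 1)}, i.e. iff 9y_1 + 3y_2 + y_3 = 0. When solvable, the solutions are x = y + c·(1, -2, -2), c arbitrary (ker(I - K) = span{(1, -2, -2)}, dimension 1).

K has rank 1, so it is an outer product K = u v^T: every row of K is a multiple of one row vector. Reading off the entries, u = (1, -2, -2) and v = (9, 3, 1) (row i of K equals u_i·v^T). A rank-one matrix u v^T satisfies K u = u (v·u) and kills the (2)-dimensional subspace v^⊥, so its characteristic polynomial is lambda^2 (lambda - v·u) with v·u = tr K = 1. Hence the eigenvalues of I - K are 1 (multiplicity 2) and 1 - (1) = 0, so det(I - K) = 0. (Direct check: I - K =
[[-8, -3, -1],
 [18, 7, 2],
 [18, 6, 3]]
has determinant 0.) So 1 is an eigenvalue of K and (I - K) is not invertible. The finite-dimensional Fredholm alternative says: either (I - K) is invertible, or ker(I - K) ≠ {0} and then range(I - K) = ker((I - K)^*)^⊥, with dim ker(I - K) = dim ker((I - K)^*). We are in the second case, so we need both kernels. Kernel of I - K: (I - K) u = u - u (v·u) = u - u = 0, so ker(I - K) = span{u} = span{(1, -2, -2)} (it is exactly 1-dimensional because rank(I - K) = 2). Kernel of the adjoint: K is real, so (I - K)^* = I - K^T = I - v u^T, and (I - v u^T) v = v - v (u·v) = 0; hence ker((I - K)^*) = span{v} = span{(9, 3, 1)}. Therefore (I - K) x = y is solvable iff <y, v> = 0, i.e. iff 9y_1 + 3y_2 + y_3 = 0. When this holds, K y = u (v·y) = 0, so (I - K) y = y and x = y is a particular solution; the full solution set is the line x = y + c·u = y + c·(1, -2, -2), c ∈ C.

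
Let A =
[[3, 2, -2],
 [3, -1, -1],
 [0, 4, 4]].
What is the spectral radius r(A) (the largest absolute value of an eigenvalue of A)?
r(A) ≈ 4.6306

The eigenvalues of A are the roots of its characteristic polynomial. With M = A (coefficients from the trace, the sum of principal 2x2 minors, and det A):
  p(λ) = det(λ I - M) = λ^3 - 6λ^2 + 3λ + 48.
No integer candidate from the rational root theorem (±divisors of 48) is a root, so the roots are irrational. The cubic discriminant is Δ = -36072 < 0, so there is one real root and a complex-conjugate pair. p(-3) = -42 and p(-2) = 10 have opposite signs, so a root lies in (-3, -2); Newton's method refines it to λ ≈ -2.2386. Dividing out (λ - (-2.2386)) leaves approximately λ^2 - 8.2386λ + 21.4424. For λ^2 - 8.2386λ + 21.4424 the discriminant is -17.896. It is negative, so the remaining roots are the complex-conjugate pair λ ≈ 4.1193 ± 2.1152i. Their product equals the constant term, so |λ|^2 ≈ 21.4424 and |λ| ≈ 4.6306.
Thus the eigenvalues (to 4 decimals) are -2.2386 (modulus 2.2386); 4.1193 ± 2.1152i (modulus 4.6306). The spectral radius is the largest modulus: r(A) ≈ 4.6306. (Cross-check: r(A) ≤ ||A||_2 ≈ 5.9358; equality holds whenever A is normal, though it can also hold for some non-normal A.)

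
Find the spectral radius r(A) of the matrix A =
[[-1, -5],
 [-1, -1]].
r(A) = (2 + sqrt(20))/2 ≈ 3.2361

The eigenvalues of A are the roots of its characteristic polynomial. With M = A (coefficients from the trace and determinant):
  p(λ) = det(λ I - M) = λ^2 + 2λ - 4.
For λ^2 + 2λ - 4 the discriminant is 20. It is nonnegative but not a perfect square, so the roots are real and irrational: λ = (-2 ± sqrt(20))/2 ≈ 1.2361, -3.2361.
Thus the eigenvalues (to 4 decimals) are 1.2361 (modulus 1.2361); -3.2361 (modulus 3.2361). The spectral radius is the largest modulus: r(A) = (2 + sqrt(20))/2 ≈ 3.2361. (Cross-check: r(A) ≤ ||A||_2 ≈ 5.2361; equality holds whenever A is normal, though it can also hold for some non-normal A.)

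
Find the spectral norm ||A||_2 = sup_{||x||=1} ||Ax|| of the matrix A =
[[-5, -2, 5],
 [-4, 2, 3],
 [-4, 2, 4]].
||A||_2 ≈ 10.3512 (= sqrt(largest eigenvalue of A^T A))

||A||_2 = sigma_max(A) = sqrt(lambda_max(A^T A)). Form the symmetric matrix M = A^T A =
[[57, -6, -53],
 [-6, 12, 4],
 [-53, 4, 50]].
Its characteristic polynomial (trace, sum of principal 2x2 minors, determinant of M give the coefficients) is
  p(λ) = det(λ I - M) = λ^3 - 119λ^2 + 1273λ - 324.
No integer candidate from the rational root theorem (±divisors of 324) is a root, so the roots are irrational. The cubic discriminant is Δ = 13393249269 > 0, so there are three distinct real roots. p(0) = -324 and p(1) = 831 have opposite signs, so a root lies in (0, 1); Newton's method refines it to λ ≈ 0.2609. p(11) = 611 and p(12) = -456 have opposite signs, so a root lies in (11, 12); Newton's method refines it to λ ≈ 11.5917. p(107) = -1501 and p(108) = 8856 have opposite signs, so a root lies in (107, 108); Newton's method refines it to λ ≈ 107.1474. Check (Vieta): the three roots sum to 119, matching tr M = 119.
So the eigenvalues of A^T A are ≈ 0.2609, 11.5917, 107.1474 (all ≥ 0, as they must be for A^T A). The largest is λ_max ≈ 107.1474, hence ||A||_2 = sqrt(λ_max) ≈ 10.3512.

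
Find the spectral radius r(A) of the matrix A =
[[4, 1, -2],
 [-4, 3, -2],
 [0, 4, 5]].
r(A) ≈ 6.2446

The eigenvalues of A are the roots of its characteristic polynomial. With M = A (coefficients from the trace, the sum of principal 2x2 minors, and det A):
  p(λ) = det(λ I - M) = λ^3 - 12λ^2 + 59λ - 144.
No integer candidate from the rational root theorem (±divisors of 144) is a root, so the roots are irrational. The cubic discriminant is Δ = -40316 < 0, so there is one real root and a complex-conjugate pair. p(6) = -6 and p(7) = 24 have opposite signs, so a root lies in (6, 7); Newton's method refines it to λ ≈ 6.2446. Dividing out (λ - (6.2446)) leaves approximately λ^2 - 5.7554λ + 23.0598. For λ^2 - 5.7554λ + 23.0598 the discriminant is -59.115. It is negative, so the remaining roots are the complex-conjugate pair λ ≈ 2.8777 ± 3.8443i. Their product equals the constant term, so |λ|^2 ≈ 23.0598 and |λ| ≈ 4.8021.
Thus the eigenvalues (to 4 decimals) are 6.2446 (modulus 6.2446); 2.8777 ± 3.8443i (modulus 4.8021). The spectral radius is the largest modulus: r(A) ≈ 6.2446. (Cross-check: r(A) ≤ ||A||_2 ≈ 6.6455; equality holds whenever A is normal, though it can also hold for some non-normal A.)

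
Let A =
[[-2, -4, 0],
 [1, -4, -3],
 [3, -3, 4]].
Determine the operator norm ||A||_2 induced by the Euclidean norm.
||A||_2 ≈ 6.4863 (= sqrt(largest eigenvalue of A^T A))

||A||_2 = sigma_max(A) = sqrt(lambda_max(A^T A)). Form the symmetric matrix M = A^T A =
[[14, -5, 9],
 [-5, 41, 0],
 [9, 0, 25]].
Its characteristic polynomial (trace, sum of principal 2x2 minors, determinant of M give the coefficients) is
  p(λ) = det(λ I - M) = λ^3 - 80λ^2 + 1843λ - 10404.
No integer candidate from the rational root theorem (±divisors of 10404) is a root, so the roots are irrational. The cubic discriminant is Δ = 79882020 > 0, so there are three distinct real roots. p(8) = -268 and p(9) = 432 have opposite signs, so a root lies in (8, 9); Newton's method refines it to λ ≈ 8.3648. p(29) = 152 and p(30) = -114 have opposite signs, so a root lies in (29, 30); Newton's method refines it to λ ≈ 29.5635. p(42) = -30 and p(43) = 432 have opposite signs, so a root lies in (42, 43); Newton's method refines it to λ ≈ 42.0717. Check (Vieta): the three roots sum to 80, matching tr M = 80.
So the eigenvalues of A^T A are ≈ 8.3648, 29.5635, 42.0717 (all ≥ 0, as they must be for A^T A). The largest is λ_max ≈ 42.0717, hence ||A||_2 = sqrt(λ_max) ≈ 6.4863.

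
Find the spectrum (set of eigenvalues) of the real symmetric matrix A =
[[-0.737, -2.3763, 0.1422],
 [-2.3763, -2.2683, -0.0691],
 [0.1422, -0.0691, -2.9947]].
sigma(A) ≈ {-4, -3, 1}

A is real symmetric, so its spectrum consists of real eigenvalues. Expanding the characteristic polynomial of the displayed matrix gives
  det(λ I - A) = p(λ) = λ^3 + (6)λ^2 + (5)λ + (-12).
Solving p(λ) = 0 yields eigenvalues ≈ -4, -3, 1. (A is shown rounded to 4 decimals, so these recover the underlying integer eigenvalues to within that precision.)
Verification: the trace of A = -6 equals the sum of eigenvalues -6, and det(A) ≈ 12.0002 matches the eigenvalue product 12.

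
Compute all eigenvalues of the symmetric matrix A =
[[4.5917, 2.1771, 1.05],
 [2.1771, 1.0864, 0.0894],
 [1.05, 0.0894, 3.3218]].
sigma(A) ≈ {0, 3, 6}

A is real symmetric, so its spectrum consists of real eigenvalues. Expanding the characteristic polynomial of the displayed matrix gives
  det(λ I - A) = p(λ) = λ^3 + (-9)λ^2 + (18)λ + (0).
Solving p(λ) = 0 yields eigenvalues ≈ 0, 3, 6. (A is shown rounded to 4 decimals, so these recover the underlying integer eigenvalues to within that precision.)
Verification: the trace of A = 9 equals the sum of eigenvalues 9, and det(A) ≈ 0.0003 matches the eigenvalue product 0.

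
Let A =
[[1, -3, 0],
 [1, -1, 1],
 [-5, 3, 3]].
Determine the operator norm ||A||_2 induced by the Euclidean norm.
||A||_2 ≈ 6.9959 (= sqrt(largest eigenvalue of A^T A))

||A||_2 = sigma_max(A) = sqrt(lambda_max(A^T A)). Form the symmetric matrix M = A^T A =
[[27, -19, -14],
 [-19, 19, 8],
 [-14, 8, 10]].
Its characteristic polynomial (trace, sum of principal 2x2 minors, determinant of M give the coefficients) is
  p(λ) = det(λ I - M) = λ^3 - 56λ^2 + 352λ - 324.
No integer candidate from the rational root theorem (±divisors of 324) is a root, so the roots are irrational. The cubic discriminant is Δ = 98633808 > 0, so there are three distinct real roots. p(1) = -27 and p(2) = 164 have opposite signs, so a root lies in (1, 2); Newton's method refines it to λ ≈ 1.1139. p(5) = 161 and p(6) = -12 have opposite signs, so a root lies in (5, 6); Newton's method refines it to λ ≈ 5.9428. p(48) = -1860 and p(49) = 117 have opposite signs, so a root lies in (48, 49); Newton's method refines it to λ ≈ 48.9433. Check (Vieta): the three roots sum to 56, matching tr M = 56.
So the eigenvalues of A^T A are ≈ 1.1139, 5.9428, 48.9433 (all ≥ 0, as they must be for A^T A). The largest is λ_max ≈ 48.9433, hence ||A||_2 = sqrt(λ_max) ≈ 6.9959.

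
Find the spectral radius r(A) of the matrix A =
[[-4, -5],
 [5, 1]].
r(A) = sqrt(21) ≈ 4.5826

The eigenvalues of A are the roots of its characteristic polynomial. With M = A (coefficients from the trace and determinant):
  p(λ) = det(λ I - M) = λ^2 + 3λ + 21.
For λ^2 + 3λ + 21 the discriminant is -75. It is negative, so the roots are the complex-conjugate pair λ = -3/2 ± (sqrt(75)/2) i ≈ -1.5 ± 4.3301i. For a conjugate pair the product of the roots equals the constant term, so |λ|^2 = 21 and |λ| = sqrt(21) ≈ 4.5826.
Thus the eigenvalues (to 4 decimals) are -1.5 ± 4.3301i (modulus 4.5826). The spectral radius is the largest modulus: r(A) = sqrt(21) ≈ 4.5826. (Cross-check: r(A) ≤ ||A||_2 ≈ 7.7202; equality holds whenever A is normal, though it can also hold for some non-normal A.)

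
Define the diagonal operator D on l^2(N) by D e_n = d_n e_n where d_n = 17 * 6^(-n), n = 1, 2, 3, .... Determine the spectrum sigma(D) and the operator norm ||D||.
sigma(D) = {17 * 6^(-n) : n ≥ 1} ∪ {0}; ||D|| = 17/6

A bounded diagonal operator on l^2 with diagonal entries d_n has spectrum equal to the closure of {d_n : n ≥ 1}: every d_n is an eigenvalue (with eigenvector e_n), so {d_n} ⊂ sigma(D); the spectrum is closed, so its closure is too; and for lambda not in the closure, (D - lambda I) has bounded inverse (the diagonal entries 1/(d_n - lambda) are bounded). For our sequence d_n = 17 * 6^(-n), n = 1, 2, 3, ...:
  - {d_n} = {17 * 6^(-n) : n ≥ 1}; the only limit point is 0
  - closure = {17 * 6^(-n) : n ≥ 1} ∪ {0}
For the norm: a diagonal operator has ||D|| = sup_n |d_n|. Here d_n = 17 * 6^(-n) is positive and decreasing, so sup_n |d_n| = d_1 = 17/6. So ||D|| = 17/6.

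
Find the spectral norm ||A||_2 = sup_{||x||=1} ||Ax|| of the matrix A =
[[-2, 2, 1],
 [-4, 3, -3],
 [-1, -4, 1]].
||A||_2 ≈ 6.6175 (= sqrt(largest eigenvalue of A^T A))

||A||_2 = sigma_max(A) = sqrt(lambda_max(A^T A)). Form the symmetric matrix M = A^T A =
[[21, -12, 9],
 [-12, 29, -11],
 [9, -11, 11]].
Its characteristic polynomial (trace, sum of principal 2x2 minors, determinant of M give the coefficients) is
  p(λ) = det(λ I - M) = λ^3 - 61λ^2 + 813λ - 2601.
No integer candidate from the rational root theorem (±divisors of 2601) is a root, so the roots are irrational. The cubic discriminant is Δ = 87668784 > 0, so there are three distinct real roots. p(4) = -261 and p(5) = 64 have opposite signs, so a root lies in (4, 5); Newton's method refines it to λ ≈ 4.778. p(12) = 99 and p(13) = -144 have opposite signs, so a root lies in (12, 13); Newton's method refines it to λ ≈ 12.4312. p(43) = -924 and p(44) = 259 have opposite signs, so a root lies in (43, 44); Newton's method refines it to λ ≈ 43.7908. Check (Vieta): the three roots sum to 61, matching tr M = 61.
So the eigenvalues of A^T A are ≈ 4.778, 12.4312, 43.7908 (all ≥ 0, as they must be for A^T A). The largest is λ_max ≈ 43.7908, hence ||A||_2 = sqrt(λ_max) ≈ 6.6175.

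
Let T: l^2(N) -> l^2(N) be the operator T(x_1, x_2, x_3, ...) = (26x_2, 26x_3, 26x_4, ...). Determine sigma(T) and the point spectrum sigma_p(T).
sigma(T) = closed disk {z in C : |z| ≤ 26}; sigma_p(T) = open disk {z in C : |z| < 26}

Note T = 26·V where V is the unit left shift (V x)_k = x_{k+1}; so sigma(T) = 26·sigma(V) and ||T|| = 26||V||. ||T x||^2 = 676sum_{k≥2} |x_k|^2 ≤ 676||x||^2, with equality on {x : x_1 = 0}, so ||T|| = 26. For any lambda with |lambda| < 26, set r = lambda/26 (|r| < 1); the vector x = (1, r, r^2, ...) is in l^2 and satisfies T x = 26(r, r^2, ...) = lambda x, so lambda is an eigenvalue. On the boundary |lambda| = 26 the geometric series diverges, so no l^2 eigenvector exists, but these lambda lie in the approximate point spectrum. Hence sigma(T) is the closed disk of radius 26 and sigma_p(T) is the open disk.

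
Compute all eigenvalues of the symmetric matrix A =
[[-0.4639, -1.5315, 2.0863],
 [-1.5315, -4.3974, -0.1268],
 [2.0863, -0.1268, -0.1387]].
sigma(A) ≈ {-5, -2, 2}

A is real symmetric, so its spectrum consists of real eigenvalues. Expanding the characteristic polynomial of the displayed matrix gives
  det(λ I - A) = p(λ) = λ^3 + (5)λ^2 + (-4)λ + (-20).
Solving p(λ) = 0 yields eigenvalues ≈ -5, -2, 2. (A is shown rounded to 4 decimals, so these recover the underlying integer eigenvalues to within that precision.)
Verification: the trace of A = -5 equals the sum of eigenvalues -5, and det(A) ≈ 20.0005 matches the eigenvalue product 20.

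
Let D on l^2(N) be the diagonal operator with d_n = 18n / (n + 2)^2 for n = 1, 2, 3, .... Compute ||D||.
||D|| = 9/4 (attained at n = 2)

For D diagonal, ||D|| = sup_n |d_n|. Treat f(x) = 18x / (x + 2)^2 for real x > 0. By the quotient rule, f'(x) = 18(2 - x)/(x + 2)^3, which is positive for x < 2 and negative for x > 2. So f has a unique maximum at x = 2, and since 2 is a positive integer, the supremum over n ≥ 1 is attained at n = 2: d_2 = 18·2/(2 + 2)^2 = 18·2/16 = 9/4. Hence ||D|| = 9/4.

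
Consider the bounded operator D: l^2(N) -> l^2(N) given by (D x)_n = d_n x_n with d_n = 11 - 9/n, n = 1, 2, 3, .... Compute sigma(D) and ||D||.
sigma(D) = {11 - 9/n : n ≥ 1} ∪ {11}; ||D|| = 11

A bounded diagonal operator on l^2 with diagonal entries d_n has spectrum equal to the closure of {d_n : n ≥ 1}: every d_n is an eigenvalue (with eigenvector e_n), so {d_n} ⊂ sigma(D); the spectrum is closed, so its closure is too; and for lambda not in the closure, (D - lambda I) has bounded inverse (the diagonal entries 1/(d_n - lambda) are bounded). For our sequence d_n = 11 - 9/n, n = 1, 2, 3, ...:
  - {d_n} = {11 - 9/n : n ≥ 1}; the only limit point is 11
  - closure = {11 - 9/n : n ≥ 1} ∪ {11}
For the norm: a diagonal operator has ||D|| = sup_n |d_n|. Here d_n = 11 - 9/n increases monotonically from d_1 = 2 toward 11, with all terms in [2, 11); so sup_n |d_n| = 11 (the supremum is the limit, not attained). So ||D|| = 11.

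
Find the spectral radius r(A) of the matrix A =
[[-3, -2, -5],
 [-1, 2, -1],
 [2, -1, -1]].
r(A) ≈ 3.5392

The eigenvalues of A are the roots of its characteristic polynomial. With M = A (coefficients from the trace, the sum of principal 2x2 minors, and det A):
  p(λ) = det(λ I - M) = λ^3 + 2λ^2 + 2λ - 30.
No integer candidate from the rational root theorem (±divisors of 30) is a root, so the roots are irrational. The cubic discriminant is Δ = -25516 < 0, so there is one real root and a complex-conjugate pair. p(2) = -10 and p(3) = 21 have opposite signs, so a root lies in (2, 3); Newton's method refines it to λ ≈ 2.395. Dividing out (λ - (2.395)) leaves approximately λ^2 + 4.395λ + 12.5261. For λ^2 + 4.395λ + 12.5261 the discriminant is -30.7882. It is negative, so the remaining roots are the complex-conjugate pair λ ≈ -2.1975 ± 2.7744i. Their product equals the constant term, so |λ|^2 ≈ 12.5261 and |λ| ≈ 3.5392.
Thus the eigenvalues (to 4 decimals) are 2.395 (modulus 2.395); -2.1975 ± 2.7744i (modulus 3.5392). The spectral radius is the largest modulus: r(A) ≈ 3.5392. (Cross-check: r(A) ≤ ||A||_2 ≈ 6.2052; equality holds whenever A is normal, though it can also hold for some non-normal A.)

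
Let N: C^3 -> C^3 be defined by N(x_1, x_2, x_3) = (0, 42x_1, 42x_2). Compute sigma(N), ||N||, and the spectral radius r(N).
sigma(N) = {0}; ||N|| = 42; r(N) = 0. (N is nilpotent with N^3 = 0.)

On C^3, N is a strictly lower-triangular matrix with 42 on the subdiagonal and zeros elsewhere, so its characteristic polynomial is lambda^3 and every eigenvalue is 0: sigma(N) = {0}. For the operator norm, N e_i = 42e_{i+1} for i = 1, ..., 2 and N e_3 = 0, so the singular values of N are 42 (with multiplicity 2) and 0; hence ||N|| = 42. The spectral radius r(N) = max|lambda| = 0. Note ||N|| > r(N) — characteristic of non-normal nilpotent operators. Indeed N^3 = 0.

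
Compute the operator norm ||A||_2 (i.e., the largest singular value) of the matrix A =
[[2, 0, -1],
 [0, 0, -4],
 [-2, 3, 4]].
||A||_2 ≈ 6.4733 (= sqrt(largest eigenvalue of A^T A))

||A||_2 = sigma_max(A) = sqrt(lambda_max(A^T A)). Form the symmetric matrix M = A^T A =
[[8, -6, -10],
 [-6, 9, 12],
 [-10, 12, 33]].
Its characteristic polynomial (trace, sum of principal 2x2 minors, determinant of M give the coefficients) is
  p(λ) = det(λ I - M) = λ^3 - 50λ^2 + 353λ - 576.
No integer candidate from the rational root theorem (±divisors of 576) is a root, so the roots are irrational. The cubic discriminant is Δ = 21611840 > 0, so there are three distinct real roots. p(2) = -62 and p(3) = 60 have opposite signs, so a root lies in (2, 3); Newton's method refines it to λ ≈ 2.423. p(5) = 64 and p(6) = -42 have opposite signs, so a root lies in (5, 6); Newton's method refines it to λ ≈ 5.673. p(41) = -1232 and p(42) = 138 have opposite signs, so a root lies in (41, 42); Newton's method refines it to λ ≈ 41.904. Check (Vieta): the three roots sum to 50, matching tr M = 50.
So the eigenvalues of A^T A are ≈ 2.423, 5.673, 41.904 (all ≥ 0, as they must be for A^T A). The largest is λ_max ≈ 41.904, hence ||A||_2 = sqrt(λ_max) ≈ 6.4733.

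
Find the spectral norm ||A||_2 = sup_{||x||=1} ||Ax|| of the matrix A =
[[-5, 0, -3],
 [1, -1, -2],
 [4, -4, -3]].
||A||_2 ≈ 7.193 (= sqrt(largest eigenvalue of A^T A))

||A||_2 = sigma_max(A) = sqrt(lambda_max(A^T A)). Form the symmetric matrix M = A^T A =
[[42, -17, 1],
 [-17, 17, 14],
 [1, 14, 22]].
Its characteristic polynomial (trace, sum of principal 2x2 minors, determinant of M give the coefficients) is
  p(λ) = det(λ I - M) = λ^3 - 81λ^2 + 1526λ - 625.
No integer candidate from the rational root theorem (±divisors of 625) is a root, so the roots are irrational. The cubic discriminant is Δ = 1115623057 > 0, so there are three distinct real roots. p(0) = -625 and p(1) = 821 have opposite signs, so a root lies in (0, 1); Newton's method refines it to λ ≈ 0.4188. p(28) = 551 and p(29) = -103 have opposite signs, so a root lies in (28, 29); Newton's method refines it to λ ≈ 28.8415. p(51) = -829 and p(52) = 311 have opposite signs, so a root lies in (51, 52); Newton's method refines it to λ ≈ 51.7396. Check (Vieta): the three roots sum to 81, matching tr M = 81.
So the eigenvalues of A^T A are ≈ 0.4188, 28.8415, 51.7396 (all ≥ 0, as they must be for A^T A). The largest is λ_max ≈ 51.7396, hence ||A||_2 = sqrt(λ_max) ≈ 7.193.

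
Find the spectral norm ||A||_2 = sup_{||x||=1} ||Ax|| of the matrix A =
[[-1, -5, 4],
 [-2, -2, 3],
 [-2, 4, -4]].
||A||_2 ≈ 9.2253 (= sqrt(largest eigenvalue of A^T A))

||A||_2 = sigma_max(A) = sqrt(lambda_max(A^T A)). Form the symmetric matrix M = A^T A =
[[9, 1, -2],
 [1, 45, -42],
 [-2, -42, 41]].
Its characteristic polynomial (trace, sum of principal 2x2 minors, determinant of M give the coefficients) is
  p(λ) = det(λ I - M) = λ^3 - 95λ^2 + 850λ - 676.
No integer candidate from the rational root theorem (±divisors of 676) is a root, so the roots are irrational. The cubic discriminant is Δ = 2715948148 > 0, so there are three distinct real roots. p(0) = -676 and p(1) = 80 have opposite signs, so a root lies in (0, 1); Newton's method refines it to λ ≈ 0.8813. p(9) = 8 and p(10) = -676 have opposite signs, so a root lies in (9, 10); Newton's method refines it to λ ≈ 9.0129. p(85) = -676 and p(86) = 5860 have opposite signs, so a root lies in (85, 86); Newton's method refines it to λ ≈ 85.1058. Check (Vieta): the three roots sum to 95, matching tr M = 95.
So the eigenvalues of A^T A are ≈ 0.8813, 9.0129, 85.1058 (all ≥ 0, as they must be for A^T A). The largest is λ_max ≈ 85.1058, hence ||A||_2 = sqrt(λ_max) ≈ 9.2253.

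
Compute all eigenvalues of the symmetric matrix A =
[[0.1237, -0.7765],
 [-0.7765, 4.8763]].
sigma(A) ≈ {0, 5}

A is real symmetric, so its spectrum consists of real eigenvalues. Expanding the characteristic polynomial of the displayed matrix gives
  det(λ I - A) = p(λ) = λ^2 + (-5)λ + (0).
Solving p(λ) = 0 yields eigenvalues ≈ 0, 5. (A is shown rounded to 4 decimals, so these recover the underlying integer eigenvalues to within that precision.)
Verification: the trace of A = 5 equals the sum of eigenvalues 5, and det(A) ≈ 0.0002 matches the eigenvalue product 0.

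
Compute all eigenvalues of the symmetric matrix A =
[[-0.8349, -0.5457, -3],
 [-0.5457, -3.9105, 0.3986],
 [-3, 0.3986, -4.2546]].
sigma(A) ≈ {-6, -4, 1}

A is real symmetric, so its spectrum consists of real eigenvalues. Expanding the characteristic polynomial of the displayed matrix gives
  det(λ I - A) = p(λ) = λ^3 + (9)λ^2 + (14)λ + (-24.0013).
Solving p(λ) = 0 yields eigenvalues ≈ -6, -4, 1. (A is shown rounded to 4 decimals, so these recover the underlying integer eigenvalues to within that precision.)
Verification: the trace of A = -9 equals the sum of eigenvalues -9, and det(A) ≈ 24.0013 matches the eigenvalue product 24.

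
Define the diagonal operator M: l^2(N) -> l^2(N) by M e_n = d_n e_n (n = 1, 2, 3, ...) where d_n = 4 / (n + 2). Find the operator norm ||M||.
||M|| = 4/3 (attained at n = 1)

For M diagonal, ||M|| = sup_n |d_n| = sup_n 4/(n + 2). This is positive and strictly decreasing in n, so the supremum is attained at n = 1: d_1 = 4/(1 + 2) = 4/3. Hence ||M|| = 4/3.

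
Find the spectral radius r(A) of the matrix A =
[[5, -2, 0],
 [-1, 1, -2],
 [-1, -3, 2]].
r(A) = (4 + sqrt(44))/2 ≈ 5.3166

The eigenvalues of A are the roots of its characteristic polynomial. With M = A (coefficients from the trace, the sum of principal 2x2 minors, and det A):
  p(λ) = det(λ I - M) = λ^3 - 8λ^2 + 9λ + 28.
By the rational root theorem any rational root is an integer divisor of 28. Testing λ = 4: p(4) = 64 - 128 + 36 + 28 = 0, so λ = 4 is a root. Dividing out (λ - 4) leaves p(λ) = (λ - 4)(λ^2 - 4λ - 7). For λ^2 - 4λ - 7 the discriminant is 44. It is nonnegative but not a perfect square, so the roots are real and irrational: λ = (4 ± sqrt(44))/2 ≈ 5.3166, -1.3166.
Thus the eigenvalues (to 4 decimals) are 5.3166 (modulus 5.3166); -1.3166 (modulus 1.3166); 4 (modulus 4). The spectral radius is the largest modulus: r(A) = (4 + sqrt(44))/2 ≈ 5.3166. (Cross-check: r(A) ≤ ||A||_2 ≈ 5.6012; equality holds whenever A is normal, though it can also hold for some non-normal A.)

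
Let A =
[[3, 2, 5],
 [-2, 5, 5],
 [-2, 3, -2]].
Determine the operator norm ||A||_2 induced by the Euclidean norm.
||A||_2 ≈ 8.7238 (= sqrt(largest eigenvalue of A^T A))

||A||_2 = sigma_max(A) = sqrt(lambda_max(A^T A)). Form the symmetric matrix M = A^T A =
[[17, -10, 9],
 [-10, 38, 29],
 [9, 29, 54]].
Its characteristic polynomial (trace, sum of principal 2x2 minors, determinant of M give the coefficients) is
  p(λ) = det(λ I - M) = λ^3 - 109λ^2 + 2594λ - 6889.
No integer candidate from the rational root theorem (±divisors of 6889) is a root, so the roots are irrational. The cubic discriminant is Δ = 8220773881 > 0, so there are three distinct real roots. p(3) = -61 and p(4) = 1807 have opposite signs, so a root lies in (3, 4); Newton's method refines it to λ ≈ 3.0311. p(29) = 1057 and p(30) = -169 have opposite signs, so a root lies in (29, 30); Newton's method refines it to λ ≈ 29.8641. p(76) = -353 and p(77) = 3121 have opposite signs, so a root lies in (76, 77); Newton's method refines it to λ ≈ 76.1049. Check (Vieta): the three roots sum to 109, matching tr M = 109.
So the eigenvalues of A^T A are ≈ 3.0311, 29.8641, 76.1049 (all ≥ 0, as they must be for A^T A). The largest is λ_max ≈ 76.1049, hence ||A||_2 = sqrt(λ_max) ≈ 8.7238.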